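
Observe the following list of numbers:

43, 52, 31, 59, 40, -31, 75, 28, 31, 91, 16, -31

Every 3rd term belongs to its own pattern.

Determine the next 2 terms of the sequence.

107, 4

The terms cycle through 3 interleaved subsequences.
Track A = 43, 59, 75, 91: arithmetic with common difference +16.
Track B = 52, 40, 28, 16: linear: a_n = 64 − 12·n.
Track C = 31, -31, 31, -31: alternating ±31.
Position 13 falls in track A as its term 5, giving 107.
Position 14 falls in track B as its term 5, giving 4.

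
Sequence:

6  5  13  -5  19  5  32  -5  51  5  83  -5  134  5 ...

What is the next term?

Odd-indexed and even-indexed terms follow separate rules.
Subsequence A: 6, 13, 19, 32, 51, 83, 134 — Fibonacci-style (each term is the sum of the two before it).
Subsequence B: 5, -5, 5, -5, 5, -5, 5 — alternating ±5.
Position 15 → subsequence A, term 8 = 217.

217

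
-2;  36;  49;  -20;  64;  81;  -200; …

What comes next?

Positions follow the repeating pattern ABB; grouping by letter gives 2 tracks.
Subsequence A is -2, -20, -200, which is multiplying by 10 each time.
Subsequence B is 36, 49, 64, 81, which is the squares 6², 7², 8², ….
Position 8 → subsequence B, term 5 = 100.

100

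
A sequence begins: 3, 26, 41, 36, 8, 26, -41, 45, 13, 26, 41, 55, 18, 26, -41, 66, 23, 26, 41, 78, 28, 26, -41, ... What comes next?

Taking every 4th term gives 4 separate tracks.
Stream A = 3, 8, 13, 18, 23, 28: linear: a_n = -2 + 5·n.
Stream B = 26, 26, 26, 26, 26, 26: always 26.
Stream C = 41, -41, 41, -41, 41, -41: oscillating between 41 and -41.
Stream D = 36, 45, 55, 66, 78: triangular numbers starting at T_8.
Position 24 falls in stream D as its term 6, giving 91.

91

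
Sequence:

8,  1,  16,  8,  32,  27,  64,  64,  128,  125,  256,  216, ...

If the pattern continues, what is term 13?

Split by position mod 2 into 2 tracks.
Stream A: 8, 16, 32, 64, 128, 256 (powers of 2).
Stream B: 1, 8, 27, 64, 125, 216 (perfect cubes starting at 1³).
The 13th slot belongs to stream A; its 7th term is 512.

512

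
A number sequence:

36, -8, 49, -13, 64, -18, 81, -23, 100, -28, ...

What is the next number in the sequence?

Taking every 2nd term gives 2 separate tracks.
Stream A: 36, 49, 64, 81, 100 (perfect squares starting at 6²).
Stream B: -8, -13, -18, -23, -28 (subtracting 5 each time).
Position 11 → stream A, term 6 = 121.

121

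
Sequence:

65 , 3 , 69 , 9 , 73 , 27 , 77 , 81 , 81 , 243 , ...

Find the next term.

85

Odd-indexed and even-indexed terms follow separate rules.
Subsequence A = 65, 69, 73, 77, 81: arithmetic, step +4.
Subsequence B = 3, 9, 27, 81, 243: powers of 3.
Term 11 comes from subsequence A (its 6th entry): 85.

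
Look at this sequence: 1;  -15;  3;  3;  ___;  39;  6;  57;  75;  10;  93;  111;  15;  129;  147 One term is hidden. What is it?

The slot pattern repeats as ABB (period 3), so there are 2 interleaved tracks.
Subsequence A = 1, 3, 6, 10, 15: triangular numbers starting at T_1.
Subsequence B = -15, 3, ?, 39, 57, 75, 93, 111, 129, 147: adding 18 each time.
The gap is subsequence B's term 3; the rule gives 21.

21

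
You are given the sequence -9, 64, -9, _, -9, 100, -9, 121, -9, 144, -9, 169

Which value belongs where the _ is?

Split by position mod 2 into 2 tracks.
Track A is -9, -9, -9, -9, -9, -9, which is the constant sequence -9.
Track B is 64, ?, 100, 121, 144, 169, which is consecutive squares n² from n = 8.
Filling track B at index 2 by its rule yields 81.

81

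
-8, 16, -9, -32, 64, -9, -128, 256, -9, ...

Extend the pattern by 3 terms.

The slot pattern repeats as AAB (period 3), so there are 2 interleaved tracks.
Track A = -8, 16, -32, 64, -128, 256: geometric, ×-2 each step.
Track B = -9, -9, -9: always -9.
Position 10 falls in track A as its term 7, giving -512.
Position 11 falls in track A as its term 8, giving 1024.
Position 12 falls in track B as its term 4, giving -9.

-512, 1024, -9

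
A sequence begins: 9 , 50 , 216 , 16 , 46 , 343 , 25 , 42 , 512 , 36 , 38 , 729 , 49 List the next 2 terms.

Taking every 3rd term gives 3 separate tracks.
Track A: 9, 16, 25, 36, 49. The squares 3², 4², 5², ….
Track B: 50, 46, 42, 38. Arithmetic with common difference −4.
Track C: 216, 343, 512, 729. Perfect cubes starting at 6³.
The 14th slot belongs to track B; its 5th term is 34.
The 15th slot belongs to track C; its 5th term is 1000.

34, 1000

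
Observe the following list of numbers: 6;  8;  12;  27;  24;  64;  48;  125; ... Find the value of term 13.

384

Taking every 2nd term gives 2 separate tracks.
Track A = 6, 12, 24, 48: a geometric progression (common ratio 2).
Track B = 8, 27, 64, 125: perfect cubes starting at 2³.
Position 13 → track A, term 7 = 384.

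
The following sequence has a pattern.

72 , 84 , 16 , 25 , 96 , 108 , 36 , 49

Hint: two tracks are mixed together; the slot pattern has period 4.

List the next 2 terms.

120, 132

Positions follow the repeating pattern AABB; grouping by letter gives 2 tracks.
Track A is 72, 84, 96, 108, which is arithmetic, step +12.
Track B is 16, 25, 36, 49, which is the squares 4², 5², 6², ….
Position 9 falls in track A as its term 5, giving 120.
Position 10 falls in track A as its term 6, giving 132.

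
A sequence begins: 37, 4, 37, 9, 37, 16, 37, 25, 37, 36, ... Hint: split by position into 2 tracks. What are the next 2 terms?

Taking every 2nd term gives 2 separate tracks.
Subsequence A is 37, 37, 37, 37, 37, which is always 37.
Subsequence B is 4, 9, 16, 25, 36, which is the squares 2², 3², 4², ….
Position 11 → subsequence A, term 6 = 37.
Term 12 comes from subsequence B (its 6th entry): 49.

37, 49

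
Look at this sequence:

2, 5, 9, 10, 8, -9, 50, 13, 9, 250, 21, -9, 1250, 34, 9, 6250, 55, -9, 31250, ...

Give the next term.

Taking every 3rd term gives 3 separate tracks.
Track A: 2, 10, 50, 250, 1250, 6250, 31250 — multiplying by 5 each time.
Track B: 5, 8, 13, 21, 34, 55 — a Fibonacci-like recurrence a_n = a_{n-1} + a_{n-2}.
Track C: 9, -9, 9, -9, 9, -9 — alternating ±9.
Position 20 → track B, term 7 = 89.

89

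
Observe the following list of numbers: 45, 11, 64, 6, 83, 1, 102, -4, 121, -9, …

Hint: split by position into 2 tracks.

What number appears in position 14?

-19

Odd-indexed and even-indexed terms follow separate rules.
Track A: 45, 64, 83, 102, 121 — arithmetic with common difference +19.
Track B: 11, 6, 1, -4, -9 — arithmetic with common difference −5.
The 14th slot belongs to track B; its 7th term is -19.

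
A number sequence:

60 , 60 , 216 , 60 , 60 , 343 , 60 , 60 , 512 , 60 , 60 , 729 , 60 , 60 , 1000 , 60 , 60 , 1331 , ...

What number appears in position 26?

Reading positions in blocks of 3 reveals the pattern AAB — 2 tracks woven together.
Track A is 60, 60, 60, 60, 60, 60, 60, 60, 60, 60, 60, 60, which is always 60.
Track B is 216, 343, 512, 729, 1000, 1331, which is consecutive cubes n³ from n = 6.
Term 26 comes from track A (its 18th entry): 60.

60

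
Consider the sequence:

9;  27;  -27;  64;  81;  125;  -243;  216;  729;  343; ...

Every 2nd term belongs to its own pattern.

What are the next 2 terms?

-2187, 512

Odd-indexed and even-indexed terms follow separate rules.
Subsequence A is 9, -27, 81, -243, 729, which is a geometric progression (common ratio -3).
Subsequence B is 27, 64, 125, 216, 343, which is perfect cubes starting at 3³.
Position 11 falls in subsequence A as its term 6, giving -2187.
The 12th slot belongs to subsequence B; its 6th term is 512.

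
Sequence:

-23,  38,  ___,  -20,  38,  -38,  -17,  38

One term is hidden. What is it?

The slot pattern repeats as ABB (period 3), so there are 2 interleaved tracks.
Track A: -23, -20, -17. Adding 3 each time.
Track B: 38, ?, 38, -38, 38. Oscillating between 38 and -38.
The gap is track B's term 2; the rule gives -38.

-38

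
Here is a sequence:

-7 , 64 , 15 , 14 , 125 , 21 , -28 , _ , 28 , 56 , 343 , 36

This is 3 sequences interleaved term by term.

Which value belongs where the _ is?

216

Split by position mod 3 into 3 tracks.
Stream A is -7, 14, -28, 56, which is a geometric progression (common ratio -2).
Stream B is 64, 125, ?, 343, which is the cubes 4³, 5³, 6³, ….
Stream C is 15, 21, 28, 36, which is the triangular numbers T_5, T_6, ….
The gap is stream B's term 3; the rule gives 216.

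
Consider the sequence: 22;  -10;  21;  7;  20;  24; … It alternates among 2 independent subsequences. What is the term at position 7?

The terms cycle through 2 interleaved subsequences.
Track A = 22, 21, 20: arithmetic with common difference −1.
Track B = -10, 7, 24: arithmetic, step +17.
Position 7 → track A, term 4 = 19.

19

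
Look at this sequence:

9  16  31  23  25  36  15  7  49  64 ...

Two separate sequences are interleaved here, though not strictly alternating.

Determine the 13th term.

Positions follow the repeating pattern AABB; grouping by letter gives 2 tracks.
Subsequence A: 9, 16, 25, 36, 49, 64. Perfect squares starting at 3².
Subsequence B: 31, 23, 15, 7. Subtracting 8 each time.
The 13th slot belongs to subsequence A; its 7th term is 81.

81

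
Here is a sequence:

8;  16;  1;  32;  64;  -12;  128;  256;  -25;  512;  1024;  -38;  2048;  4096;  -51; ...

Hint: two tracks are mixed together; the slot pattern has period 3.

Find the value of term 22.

Reading positions in blocks of 3 reveals the pattern AAB — 2 tracks woven together.
Track A: 8, 16, 32, 64, 128, 256, 512, 1024, 2048, 4096 (multiplying by 2 each time).
Track B: 1, -12, -25, -38, -51 (subtracting 13 each time).
Position 22 → track A, term 15 = 131072.

131072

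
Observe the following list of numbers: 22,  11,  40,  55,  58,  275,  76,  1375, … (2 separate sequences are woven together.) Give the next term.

Odd-indexed and even-indexed terms follow separate rules.
Track A = 22, 40, 58, 76: arithmetic, step +18.
Track B = 11, 55, 275, 1375: geometric with ratio 5.
Term 9 comes from track A (its 5th entry): 94.

94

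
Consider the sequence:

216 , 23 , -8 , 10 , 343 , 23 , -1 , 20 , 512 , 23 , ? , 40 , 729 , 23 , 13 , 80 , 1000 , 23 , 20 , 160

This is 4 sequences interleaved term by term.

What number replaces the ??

6

Split by position mod 4: positions 1, 5, 9, … form one track, and each other residue class forms its own.
Track A: 216, 343, 512, 729, 1000 — consecutive cubes n³ from n = 6.
Track B: 23, 23, 23, 23, 23 — the constant sequence 23.
Track C: -8, -1, ?, 13, 20 — arithmetic with common difference +7.
Track D: 10, 20, 40, 80, 160 — geometric with ratio 2.
Track C's pattern makes the blank 6.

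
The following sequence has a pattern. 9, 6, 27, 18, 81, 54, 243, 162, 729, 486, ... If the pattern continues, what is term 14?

4374

Positions 1, 3, 5, … form one subsequence and positions 2, 4, 6, … form another.
Track A: 9, 27, 81, 243, 729 (successive powers of 3).
Track B: 6, 18, 54, 162, 486 (geometric, ×3 each step).
Position 14 falls in track B as its term 7, giving 4374.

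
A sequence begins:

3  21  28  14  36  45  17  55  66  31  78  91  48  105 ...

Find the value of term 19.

Reading positions in blocks of 3 reveals the pattern ABB — 2 tracks woven together.
Track A is 3, 14, 17, 31, 48, which is each term equals the sum of the previous two.
Track B is 21, 28, 36, 45, 55, 66, 78, 91, 105, which is triangular numbers n(n+1)/2 for n = 6, 7, ….
The 19th slot belongs to track A; its 7th term is 127.

127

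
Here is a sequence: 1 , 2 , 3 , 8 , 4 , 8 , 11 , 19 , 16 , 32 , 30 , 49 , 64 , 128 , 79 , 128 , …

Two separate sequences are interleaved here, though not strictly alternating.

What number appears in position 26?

8192

The slot pattern repeats as AABB (period 4), so there are 2 interleaved tracks.
Stream A: 1, 2, 4, 8, 16, 32, 64, 128. Successive powers of 2.
Stream B: 3, 8, 11, 19, 30, 49, 79, 128. Fibonacci-style (each term is the sum of the two before it).
The 26th slot belongs to stream A; its 14th term is 8192.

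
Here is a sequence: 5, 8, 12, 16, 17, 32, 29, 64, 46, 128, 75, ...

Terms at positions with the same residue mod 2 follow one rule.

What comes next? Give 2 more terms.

Positions 1, 3, 5, … form one subsequence and positions 2, 4, 6, … form another.
Track A: 5, 12, 17, 29, 46, 75 — a Fibonacci-like recurrence a_n = a_{n-1} + a_{n-2}.
Track B: 8, 16, 32, 64, 128 — powers 2^3, 2^4, 2^5, ….
Term 12 comes from track B (its 6th entry): 256.
Position 13 → track A, term 7 = 121.

256, 121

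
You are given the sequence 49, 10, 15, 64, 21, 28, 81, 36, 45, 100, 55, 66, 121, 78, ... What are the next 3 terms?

The slot pattern repeats as ABB (period 3), so there are 2 interleaved tracks.
Subsequence A: 49, 64, 81, 100, 121. Consecutive squares n² from n = 7.
Subsequence B: 10, 15, 21, 28, 36, 45, 55, 66, 78. The triangular numbers T_4, T_5, ….
Position 15 → subsequence B, term 10 = 91.
Position 16 → subsequence A, term 6 = 144.
The 17th slot belongs to subsequence B; its 11th term is 105.

91, 144, 105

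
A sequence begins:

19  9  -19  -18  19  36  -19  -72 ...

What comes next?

Odd-indexed and even-indexed terms follow separate rules.
Track A is 19, -19, 19, -19, which is oscillating between 19 and -19.
Track B is 9, -18, 36, -72, which is a geometric progression (common ratio -2).
Term 9 comes from track A (its 5th entry): 19.

19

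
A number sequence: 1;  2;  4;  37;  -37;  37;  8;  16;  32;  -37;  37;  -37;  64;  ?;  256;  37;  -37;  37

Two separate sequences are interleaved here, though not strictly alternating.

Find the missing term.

128

Reading positions in blocks of 6 reveals the pattern AAABBB — 2 tracks woven together.
Subsequence A: 1, 2, 4, 8, 16, 32, 64, ?, 256 — powers of 2.
Subsequence B: 37, -37, 37, -37, 37, -37, 37, -37, 37 — alternating ±37.
Subsequence A's pattern makes the blank 128.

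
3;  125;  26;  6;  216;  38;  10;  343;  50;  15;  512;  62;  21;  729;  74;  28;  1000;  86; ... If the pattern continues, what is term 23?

Split by position mod 3: positions 1, 4, 7, … form one track, and each other residue class forms its own.
Stream A = 3, 6, 10, 15, 21, 28: the triangular numbers T_2, T_3, ….
Stream B = 125, 216, 343, 512, 729, 1000: consecutive cubes n³ from n = 5.
Stream C = 26, 38, 50, 62, 74, 86: linear: a_n = 14 + 12·n.
Term 23 comes from stream B (its 8th entry): 1728.

1728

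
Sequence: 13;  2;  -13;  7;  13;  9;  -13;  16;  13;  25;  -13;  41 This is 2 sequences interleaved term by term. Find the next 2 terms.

13, 66

The terms cycle through 2 interleaved subsequences.
Track A: 13, -13, 13, -13, 13, -13 (the oscillation 13·(−1)^(n+1)).
Track B: 2, 7, 9, 16, 25, 41 (each term equals the sum of the previous two).
Term 13 comes from track A (its 7th entry): 13.
Position 14 → track B, term 7 = 66.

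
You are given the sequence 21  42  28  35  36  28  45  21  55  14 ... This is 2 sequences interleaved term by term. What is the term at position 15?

The terms cycle through 2 interleaved subsequences.
Stream A is 21, 28, 36, 45, 55, which is the triangular numbers T_6, T_7, ….
Stream B is 42, 35, 28, 21, 14, which is arithmetic, step −7.
Term 15 comes from stream A (its 8th entry): 91.

91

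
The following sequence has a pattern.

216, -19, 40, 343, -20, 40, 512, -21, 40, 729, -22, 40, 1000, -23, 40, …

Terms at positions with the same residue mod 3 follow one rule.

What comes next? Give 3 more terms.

Read the sequence 3 terms at a time; column i is its own pattern.
Track A is 216, 343, 512, 729, 1000, which is consecutive cubes n³ from n = 6.
Track B is -19, -20, -21, -22, -23, which is linear: a_n = -18 − n.
Track C is 40, 40, 40, 40, 40, which is always 40.
The 16th slot belongs to track A; its 6th term is 1331.
The 17th slot belongs to track B; its 6th term is -24.
Position 18 → track C, term 6 = 40.

1331, -24, 40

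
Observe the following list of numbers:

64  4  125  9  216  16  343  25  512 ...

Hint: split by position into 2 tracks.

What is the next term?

The terms cycle through 2 interleaved subsequences.
Track A = 64, 125, 216, 343, 512: consecutive cubes n³ from n = 4.
Track B = 4, 9, 16, 25: perfect squares starting at 2².
Position 10 → track B, term 5 = 36.

36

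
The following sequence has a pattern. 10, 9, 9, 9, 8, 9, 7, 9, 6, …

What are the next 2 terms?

9, 5

Taking every 2nd term gives 2 separate tracks.
Track A is 10, 9, 8, 7, 6, which is arithmetic with common difference −1.
Track B is 9, 9, 9, 9, which is the constant sequence 9.
The 10th slot belongs to track B; its 5th term is 9.
Position 11 → track A, term 6 = 5.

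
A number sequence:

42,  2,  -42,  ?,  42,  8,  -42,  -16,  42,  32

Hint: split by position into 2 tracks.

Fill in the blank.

-4

Odd-indexed and even-indexed terms follow separate rules.
Track A = 42, -42, 42, -42, 42: alternating ±42.
Track B = 2, ?, 8, -16, 32: geometric with ratio -2.
So the missing entry in track B is -4.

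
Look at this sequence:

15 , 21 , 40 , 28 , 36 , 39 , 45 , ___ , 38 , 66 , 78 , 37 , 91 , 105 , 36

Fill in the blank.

55

Reading positions in blocks of 3 reveals the pattern AAB — 2 tracks woven together.
Subsequence A: 15, 21, 28, 36, 45, ?, 66, 78, 91, 105 (the triangular numbers T_5, T_6, …).
Subsequence B: 40, 39, 38, 37, 36 (arithmetic with common difference −1).
So the missing entry in subsequence A is 55.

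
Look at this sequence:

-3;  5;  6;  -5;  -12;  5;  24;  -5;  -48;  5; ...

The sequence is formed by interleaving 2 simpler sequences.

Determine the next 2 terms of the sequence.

96, -5

Positions 1, 3, 5, … form one subsequence and positions 2, 4, 6, … form another.
Subsequence A: -3, 6, -12, 24, -48 (a geometric progression (common ratio -2)).
Subsequence B: 5, -5, 5, -5, 5 (oscillating between 5 and -5).
Position 11 falls in subsequence A as its term 6, giving 96.
Position 12 → subsequence B, term 6 = -5.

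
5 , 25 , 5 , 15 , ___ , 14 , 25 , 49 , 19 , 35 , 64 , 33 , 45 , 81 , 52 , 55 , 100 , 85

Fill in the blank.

36

Taking every 3rd term gives 3 separate tracks.
Stream A = 5, 15, 25, 35, 45, 55: arithmetic, step +10.
Stream B = 25, ?, 49, 64, 81, 100: the squares 5², 6², 7², ….
Stream C = 5, 14, 19, 33, 52, 85: Fibonacci-style (each term is the sum of the two before it).
So the missing entry in stream B is 36.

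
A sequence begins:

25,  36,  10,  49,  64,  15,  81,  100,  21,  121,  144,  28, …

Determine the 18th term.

45

The slot pattern repeats as AAB (period 3), so there are 2 interleaved tracks.
Stream A: 25, 36, 49, 64, 81, 100, 121, 144. Consecutive squares n² from n = 5.
Stream B: 10, 15, 21, 28. Triangular numbers n(n+1)/2 for n = 4, 5, ….
Position 18 → stream B, term 6 = 45.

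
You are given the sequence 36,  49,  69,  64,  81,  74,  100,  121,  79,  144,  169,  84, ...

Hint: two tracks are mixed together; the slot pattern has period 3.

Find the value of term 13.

The slot pattern repeats as AAB (period 3), so there are 2 interleaved tracks.
Track A: 36, 49, 64, 81, 100, 121, 144, 169 — perfect squares starting at 6².
Track B: 69, 74, 79, 84 — arithmetic, step +5.
Position 13 falls in track A as its term 9, giving 196.

196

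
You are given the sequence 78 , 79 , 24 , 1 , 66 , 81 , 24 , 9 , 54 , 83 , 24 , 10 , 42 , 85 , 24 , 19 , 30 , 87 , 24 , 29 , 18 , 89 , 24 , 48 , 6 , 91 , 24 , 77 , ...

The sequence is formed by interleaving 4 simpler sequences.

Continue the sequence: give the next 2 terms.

-6, 93

Split by position mod 4: positions 1, 5, 9, … form one track, and each other residue class forms its own.
Track A is 78, 66, 54, 42, 30, 18, 6, which is arithmetic, step −12.
Track B is 79, 81, 83, 85, 87, 89, 91, which is arithmetic with common difference +2.
Track C is 24, 24, 24, 24, 24, 24, 24, which is always 24.
Track D is 1, 9, 10, 19, 29, 48, 77, which is a Fibonacci-like recurrence a_n = a_{n-1} + a_{n-2}.
Position 29 falls in track A as its term 8, giving -6.
Term 30 comes from track B (its 8th entry): 93.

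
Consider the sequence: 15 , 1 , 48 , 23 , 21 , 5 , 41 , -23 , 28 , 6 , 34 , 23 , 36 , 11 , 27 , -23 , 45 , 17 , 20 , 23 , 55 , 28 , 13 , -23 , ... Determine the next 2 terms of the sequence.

Split by position mod 4 into 4 tracks.
Stream A: 15, 21, 28, 36, 45, 55. Triangular numbers starting at T_5.
Stream B: 1, 5, 6, 11, 17, 28. Fibonacci-style (each term is the sum of the two before it).
Stream C: 48, 41, 34, 27, 20, 13. Arithmetic, step −7.
Stream D: 23, -23, 23, -23, 23, -23. Alternating ±23.
Position 25 falls in stream A as its term 7, giving 66.
The 26th slot belongs to stream B; its 7th term is 45.

66, 45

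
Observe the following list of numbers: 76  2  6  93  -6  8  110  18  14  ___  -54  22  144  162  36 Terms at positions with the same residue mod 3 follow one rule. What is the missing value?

Split by position mod 3 into 3 tracks.
Stream A: 76, 93, 110, ?, 144. Arithmetic with common difference +17.
Stream B: 2, -6, 18, -54, 162. Geometric with ratio -3.
Stream C: 6, 8, 14, 22, 36. Fibonacci-style (each term is the sum of the two before it).
So the missing entry in stream A is 127.

127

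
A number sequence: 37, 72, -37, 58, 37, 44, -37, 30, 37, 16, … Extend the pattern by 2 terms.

-37, 2

Positions 1, 3, 5, … form one subsequence and positions 2, 4, 6, … form another.
Subsequence A is 37, -37, 37, -37, 37, which is oscillating between 37 and -37.
Subsequence B is 72, 58, 44, 30, 16, which is arithmetic, step −14.
The 11th slot belongs to subsequence A; its 6th term is -37.
Term 12 comes from subsequence B (its 6th entry): 2.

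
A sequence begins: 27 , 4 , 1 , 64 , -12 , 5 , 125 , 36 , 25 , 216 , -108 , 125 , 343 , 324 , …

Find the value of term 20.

2916

Split by position mod 3 into 3 tracks.
Subsequence A is 27, 64, 125, 216, 343, which is perfect cubes starting at 3³.
Subsequence B is 4, -12, 36, -108, 324, which is geometric, ×-3 each step.
Subsequence C is 1, 5, 25, 125, which is powers 5^0, 5^1, 5^2, ….
Position 20 falls in subsequence B as its term 7, giving 2916.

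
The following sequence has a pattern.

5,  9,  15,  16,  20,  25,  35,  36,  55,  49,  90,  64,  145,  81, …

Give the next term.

235

Split by position mod 2 into 2 tracks.
Track A: 5, 15, 20, 35, 55, 90, 145 (Fibonacci-style (each term is the sum of the two before it)).
Track B: 9, 16, 25, 36, 49, 64, 81 (the squares 3², 4², 5², …).
Term 15 comes from track A (its 8th entry): 235.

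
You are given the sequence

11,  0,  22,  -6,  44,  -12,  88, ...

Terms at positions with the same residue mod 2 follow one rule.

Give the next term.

-18

Odd-indexed and even-indexed terms follow separate rules.
Subsequence A is 11, 22, 44, 88, which is multiplying by 2 each time.
Subsequence B is 0, -6, -12, which is arithmetic, step −6.
The 8th slot belongs to subsequence B; its 4th term is -18.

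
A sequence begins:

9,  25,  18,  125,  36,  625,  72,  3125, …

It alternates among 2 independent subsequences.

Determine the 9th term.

144

Split by position mod 2 into 2 tracks.
Track A: 9, 18, 36, 72 (multiplying by 2 each time).
Track B: 25, 125, 625, 3125 (powers 5^2, 5^3, 5^4, …).
Position 9 falls in track A as its term 5, giving 144.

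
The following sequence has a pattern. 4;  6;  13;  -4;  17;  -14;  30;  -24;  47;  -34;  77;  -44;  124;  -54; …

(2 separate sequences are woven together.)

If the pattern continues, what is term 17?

Positions 1, 3, 5, … form one subsequence and positions 2, 4, 6, … form another.
Track A: 4, 13, 17, 30, 47, 77, 124. Fibonacci-style (each term is the sum of the two before it).
Track B: 6, -4, -14, -24, -34, -44, -54. Arithmetic, step −10.
The 17th slot belongs to track A; its 9th term is 325.

325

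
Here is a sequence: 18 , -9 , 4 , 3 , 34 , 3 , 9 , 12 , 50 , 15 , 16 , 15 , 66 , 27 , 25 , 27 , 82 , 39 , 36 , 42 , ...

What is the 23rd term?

The terms cycle through 4 interleaved subsequences.
Track A: 18, 34, 50, 66, 82. Arithmetic with common difference +16.
Track B: -9, 3, 15, 27, 39. Linear: a_n = -21 + 12·n.
Track C: 4, 9, 16, 25, 36. Consecutive squares n² from n = 2.
Track D: 3, 12, 15, 27, 42. Each term equals the sum of the previous two.
The 23rd slot belongs to track C; its 6th term is 49.

49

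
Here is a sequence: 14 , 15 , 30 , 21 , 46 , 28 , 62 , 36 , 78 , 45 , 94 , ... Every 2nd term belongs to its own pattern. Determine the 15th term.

126

Odd-indexed and even-indexed terms follow separate rules.
Stream A: 14, 30, 46, 62, 78, 94. Arithmetic with common difference +16.
Stream B: 15, 21, 28, 36, 45. The triangular numbers T_5, T_6, ….
Term 15 comes from stream A (its 8th entry): 126.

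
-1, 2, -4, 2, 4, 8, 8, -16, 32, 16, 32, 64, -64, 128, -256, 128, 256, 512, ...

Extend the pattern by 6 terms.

The slot pattern repeats as AAABBB (period 6), so there are 2 interleaved tracks.
Subsequence A: -1, 2, -4, 8, -16, 32, -64, 128, -256. Geometric, ×-2 each step.
Subsequence B: 2, 4, 8, 16, 32, 64, 128, 256, 512. Powers of 2.
Position 19 → subsequence A, term 10 = 512.
Position 20 falls in subsequence A as its term 11, giving -1024.
Term 21 comes from subsequence A (its 12th entry): 2048.
Term 22 comes from subsequence B (its 10th entry): 1024.
The 23rd slot belongs to subsequence B; its 11th term is 2048.
Position 24 → subsequence B, term 12 = 4096.

512, -1024, 2048, 1024, 2048, 4096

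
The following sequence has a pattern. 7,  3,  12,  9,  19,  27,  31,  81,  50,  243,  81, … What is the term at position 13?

Positions 1, 3, 5, … form one subsequence and positions 2, 4, 6, … form another.
Track A: 7, 12, 19, 31, 50, 81 — a Fibonacci-like recurrence a_n = a_{n-1} + a_{n-2}.
Track B: 3, 9, 27, 81, 243 — multiplying by 3 each time.
The 13th slot belongs to track A; its 7th term is 131.

131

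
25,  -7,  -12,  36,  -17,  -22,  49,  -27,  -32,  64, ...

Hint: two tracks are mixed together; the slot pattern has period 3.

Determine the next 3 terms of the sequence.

-37, -42, 81

Reading positions in blocks of 3 reveals the pattern ABB — 2 tracks woven together.
Subsequence A: 25, 36, 49, 64 — consecutive squares n² from n = 5.
Subsequence B: -7, -12, -17, -22, -27, -32 — linear: a_n = -2 − 5·n.
Term 11 comes from subsequence B (its 7th entry): -37.
The 12th slot belongs to subsequence B; its 8th term is -42.
The 13th slot belongs to subsequence A; its 5th term is 81.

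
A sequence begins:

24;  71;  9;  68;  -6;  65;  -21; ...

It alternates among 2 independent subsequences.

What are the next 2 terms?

62, -36

The terms cycle through 2 interleaved subsequences.
Subsequence A is 24, 9, -6, -21, which is arithmetic, step −15.
Subsequence B is 71, 68, 65, which is arithmetic, step −3.
Term 8 comes from subsequence B (its 4th entry): 62.
Position 9 falls in subsequence A as its term 5, giving -36.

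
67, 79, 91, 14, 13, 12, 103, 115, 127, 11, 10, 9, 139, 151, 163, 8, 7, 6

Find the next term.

175

The slot pattern repeats as AAABBB (period 6), so there are 2 interleaved tracks.
Stream A: 67, 79, 91, 103, 115, 127, 139, 151, 163 (arithmetic, step +12).
Stream B: 14, 13, 12, 11, 10, 9, 8, 7, 6 (subtracting 1 each time).
Position 19 → stream A, term 10 = 175.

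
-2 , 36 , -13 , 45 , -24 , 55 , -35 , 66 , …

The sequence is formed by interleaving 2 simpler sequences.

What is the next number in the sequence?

The terms cycle through 2 interleaved subsequences.
Track A: -2, -13, -24, -35 (arithmetic with common difference −11).
Track B: 36, 45, 55, 66 (the triangular numbers T_8, T_9, …).
Term 9 comes from track A (its 5th entry): -46.

-46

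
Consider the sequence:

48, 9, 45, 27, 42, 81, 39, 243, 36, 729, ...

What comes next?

The terms cycle through 2 interleaved subsequences.
Stream A: 48, 45, 42, 39, 36 — arithmetic, step −3.
Stream B: 9, 27, 81, 243, 729 — a geometric progression (common ratio 3).
Position 11 falls in stream A as its term 6, giving 33.

33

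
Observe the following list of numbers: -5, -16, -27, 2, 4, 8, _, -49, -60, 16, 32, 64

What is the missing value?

-38

Reading positions in blocks of 6 reveals the pattern AAABBB — 2 tracks woven together.
Track A: -5, -16, -27, ?, -49, -60. Linear: a_n = 6 − 11·n.
Track B: 2, 4, 8, 16, 32, 64. Powers 2^1, 2^2, 2^3, ….
So the missing entry in track A is -38.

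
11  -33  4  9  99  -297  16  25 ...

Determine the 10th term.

-2673

Reading positions in blocks of 4 reveals the pattern AABB — 2 tracks woven together.
Stream A is 11, -33, 99, -297, which is multiplying by -3 each time.
Stream B is 4, 9, 16, 25, which is the squares 2², 3², 4², ….
The 10th slot belongs to stream A; its 6th term is -2673.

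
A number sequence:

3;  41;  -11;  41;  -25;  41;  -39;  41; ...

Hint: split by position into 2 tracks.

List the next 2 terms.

Taking every 2nd term gives 2 separate tracks.
Subsequence A: 3, -11, -25, -39. Linear: a_n = 17 − 14·n.
Subsequence B: 41, 41, 41, 41. Constant 41.
Position 9 → subsequence A, term 5 = -53.
Position 10 falls in subsequence B as its term 5, giving 41.

-53, 41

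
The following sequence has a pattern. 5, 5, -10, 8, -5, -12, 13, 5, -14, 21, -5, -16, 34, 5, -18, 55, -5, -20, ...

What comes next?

89

Split by position mod 3 into 3 tracks.
Stream A is 5, 8, 13, 21, 34, 55, which is a Fibonacci-like recurrence a_n = a_{n-1} + a_{n-2}.
Stream B is 5, -5, 5, -5, 5, -5, which is the oscillation 5·(−1)^(n+1).
Stream C is -10, -12, -14, -16, -18, -20, which is linear: a_n = -8 − 2·n.
Position 19 falls in stream A as its term 7, giving 89.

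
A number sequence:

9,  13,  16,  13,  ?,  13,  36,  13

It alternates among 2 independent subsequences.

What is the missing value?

25

Split by position mod 2 into 2 tracks.
Track A = 9, 16, ?, 36: perfect squares starting at 3².
Track B = 13, 13, 13, 13: always 13.
So the missing entry in track A is 25.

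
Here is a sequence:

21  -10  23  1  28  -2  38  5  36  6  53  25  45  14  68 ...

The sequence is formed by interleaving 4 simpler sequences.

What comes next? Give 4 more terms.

125, 55, 22, 83

Taking every 4th term gives 4 separate tracks.
Track A: 21, 28, 36, 45 — triangular numbers starting at T_6.
Track B: -10, -2, 6, 14 — adding 8 each time.
Track C: 23, 38, 53, 68 — linear: a_n = 8 + 15·n.
Track D: 1, 5, 25 — powers of 5.
The 16th slot belongs to track D; its 4th term is 125.
Term 17 comes from track A (its 5th entry): 55.
Term 18 comes from track B (its 5th entry): 22.
Position 19 falls in track C as its term 5, giving 83.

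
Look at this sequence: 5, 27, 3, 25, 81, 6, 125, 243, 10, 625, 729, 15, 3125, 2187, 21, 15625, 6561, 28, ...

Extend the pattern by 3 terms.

78125, 19683, 36

Split by position mod 3 into 3 tracks.
Track A = 5, 25, 125, 625, 3125, 15625: geometric, ×5 each step.
Track B = 27, 81, 243, 729, 2187, 6561: powers 3^3, 3^4, 3^5, ….
Track C = 3, 6, 10, 15, 21, 28: triangular numbers starting at T_2.
Position 19 falls in track A as its term 7, giving 78125.
The 20th slot belongs to track B; its 7th term is 19683.
Term 21 comes from track C (its 7th entry): 36.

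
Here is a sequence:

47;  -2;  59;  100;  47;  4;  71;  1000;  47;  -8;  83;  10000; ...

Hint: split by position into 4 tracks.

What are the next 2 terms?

The terms cycle through 4 interleaved subsequences.
Stream A: 47, 47, 47. Always 47.
Stream B: -2, 4, -8. A geometric progression (common ratio -2).
Stream C: 59, 71, 83. Linear: a_n = 47 + 12·n.
Stream D: 100, 1000, 10000. Successive powers of 10.
Position 13 falls in stream A as its term 4, giving 47.
Position 14 falls in stream B as its term 4, giving 16.

47, 16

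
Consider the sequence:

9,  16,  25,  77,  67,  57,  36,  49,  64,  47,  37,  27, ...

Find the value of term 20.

169

Positions follow the repeating pattern AAABBB; grouping by letter gives 2 tracks.
Subsequence A is 9, 16, 25, 36, 49, 64, which is perfect squares starting at 3².
Subsequence B is 77, 67, 57, 47, 37, 27, which is arithmetic with common difference −10.
The 20th slot belongs to subsequence A; its 11th term is 169.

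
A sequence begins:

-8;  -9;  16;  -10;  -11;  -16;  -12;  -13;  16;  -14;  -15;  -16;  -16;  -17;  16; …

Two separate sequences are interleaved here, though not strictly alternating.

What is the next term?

-18

Reading positions in blocks of 3 reveals the pattern AAB — 2 tracks woven together.
Stream A: -8, -9, -10, -11, -12, -13, -14, -15, -16, -17. Arithmetic, step −1.
Stream B: 16, -16, 16, -16, 16. Alternating ±16.
Position 16 → stream A, term 11 = -18.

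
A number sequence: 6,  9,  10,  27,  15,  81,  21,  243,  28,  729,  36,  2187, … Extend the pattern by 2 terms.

Positions 1, 3, 5, … form one subsequence and positions 2, 4, 6, … form another.
Subsequence A: 6, 10, 15, 21, 28, 36. Triangular numbers n(n+1)/2 for n = 3, 4, ….
Subsequence B: 9, 27, 81, 243, 729, 2187. Powers 3^2, 3^3, 3^4, ….
Position 13 falls in subsequence A as its term 7, giving 45.
Position 14 falls in subsequence B as its term 7, giving 6561.

45, 6561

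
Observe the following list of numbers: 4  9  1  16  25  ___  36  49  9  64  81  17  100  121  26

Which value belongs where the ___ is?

Positions follow the repeating pattern AAB; grouping by letter gives 2 tracks.
Track A: 4, 9, 16, 25, 36, 49, 64, 81, 100, 121 (perfect squares starting at 2²).
Track B: 1, ?, 9, 17, 26 (Fibonacci-style (each term is the sum of the two before it)).
So the missing entry in track B is 8.

8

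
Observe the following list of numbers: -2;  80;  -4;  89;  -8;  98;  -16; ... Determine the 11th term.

Positions 1, 3, 5, … form one subsequence and positions 2, 4, 6, … form another.
Stream A = -2, -4, -8, -16: a geometric progression (common ratio 2).
Stream B = 80, 89, 98: arithmetic with common difference +9.
The 11th slot belongs to stream A; its 6th term is -64.

-64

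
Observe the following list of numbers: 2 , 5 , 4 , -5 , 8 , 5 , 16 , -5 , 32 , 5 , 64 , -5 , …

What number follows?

128

Odd-indexed and even-indexed terms follow separate rules.
Track A is 2, 4, 8, 16, 32, 64, which is geometric, ×2 each step.
Track B is 5, -5, 5, -5, 5, -5, which is oscillating between 5 and -5.
Position 13 → track A, term 7 = 128.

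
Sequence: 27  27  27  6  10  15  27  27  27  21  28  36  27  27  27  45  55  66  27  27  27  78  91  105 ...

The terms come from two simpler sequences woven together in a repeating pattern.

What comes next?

27

Reading positions in blocks of 6 reveals the pattern AAABBB — 2 tracks woven together.
Subsequence A is 27, 27, 27, 27, 27, 27, 27, 27, 27, 27, 27, 27, which is always 27.
Subsequence B is 6, 10, 15, 21, 28, 36, 45, 55, 66, 78, 91, 105, which is triangular numbers starting at T_3.
The 25th slot belongs to subsequence A; its 13th term is 27.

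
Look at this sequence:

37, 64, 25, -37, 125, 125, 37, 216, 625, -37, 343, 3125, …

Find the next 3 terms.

37, 512, 15625

The terms cycle through 3 interleaved subsequences.
Subsequence A: 37, -37, 37, -37. The oscillation 37·(−1)^(n+1).
Subsequence B: 64, 125, 216, 343. Consecutive cubes n³ from n = 4.
Subsequence C: 25, 125, 625, 3125. Powers 5^2, 5^3, 5^4, ….
The 13th slot belongs to subsequence A; its 5th term is 37.
The 14th slot belongs to subsequence B; its 5th term is 512.
The 15th slot belongs to subsequence C; its 5th term is 15625.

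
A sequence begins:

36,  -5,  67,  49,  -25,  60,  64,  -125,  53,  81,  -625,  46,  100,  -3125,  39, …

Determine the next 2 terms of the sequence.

Taking every 3rd term gives 3 separate tracks.
Stream A: 36, 49, 64, 81, 100. Consecutive squares n² from n = 6.
Stream B: -5, -25, -125, -625, -3125. Geometric with ratio 5.
Stream C: 67, 60, 53, 46, 39. Subtracting 7 each time.
Position 16 → stream A, term 6 = 121.
Position 17 → stream B, term 6 = -15625.

121, -15625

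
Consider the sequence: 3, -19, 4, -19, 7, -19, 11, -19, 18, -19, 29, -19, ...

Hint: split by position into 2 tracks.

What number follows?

Taking every 2nd term gives 2 separate tracks.
Subsequence A: 3, 4, 7, 11, 18, 29 (each term equals the sum of the previous two).
Subsequence B: -19, -19, -19, -19, -19, -19 (always -19).
Position 13 falls in subsequence A as its term 7, giving 47.

47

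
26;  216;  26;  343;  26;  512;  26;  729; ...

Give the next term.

26

The terms cycle through 2 interleaved subsequences.
Stream A: 26, 26, 26, 26 — constant 26.
Stream B: 216, 343, 512, 729 — perfect cubes starting at 6³.
The 9th slot belongs to stream A; its 5th term is 26.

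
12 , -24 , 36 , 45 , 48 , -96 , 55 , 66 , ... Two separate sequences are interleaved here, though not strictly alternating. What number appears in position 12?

91

The slot pattern repeats as AABB (period 4), so there are 2 interleaved tracks.
Stream A: 12, -24, 48, -96 (geometric, ×-2 each step).
Stream B: 36, 45, 55, 66 (the triangular numbers T_8, T_9, …).
The 12th slot belongs to stream B; its 6th term is 91.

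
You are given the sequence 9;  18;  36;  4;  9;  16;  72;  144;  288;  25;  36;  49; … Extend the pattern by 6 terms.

The slot pattern repeats as AAABBB (period 6), so there are 2 interleaved tracks.
Stream A = 9, 18, 36, 72, 144, 288: a geometric progression (common ratio 2).
Stream B = 4, 9, 16, 25, 36, 49: consecutive squares n² from n = 2.
Term 13 comes from stream A (its 7th entry): 576.
The 14th slot belongs to stream A; its 8th term is 1152.
Position 15 → stream A, term 9 = 2304.
Term 16 comes from stream B (its 7th entry): 64.
Term 17 comes from stream B (its 8th entry): 81.
Term 18 comes from stream B (its 9th entry): 100.

576, 1152, 2304, 64, 81, 100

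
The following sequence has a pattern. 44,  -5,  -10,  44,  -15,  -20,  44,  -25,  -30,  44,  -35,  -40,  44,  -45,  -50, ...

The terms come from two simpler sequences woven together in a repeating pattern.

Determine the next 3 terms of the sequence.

44, -55, -60

Positions follow the repeating pattern ABB; grouping by letter gives 2 tracks.
Track A: 44, 44, 44, 44, 44. Always 44.
Track B: -5, -10, -15, -20, -25, -30, -35, -40, -45, -50. Subtracting 5 each time.
The 16th slot belongs to track A; its 6th term is 44.
Position 17 falls in track B as its term 11, giving -55.
The 18th slot belongs to track B; its 12th term is -60.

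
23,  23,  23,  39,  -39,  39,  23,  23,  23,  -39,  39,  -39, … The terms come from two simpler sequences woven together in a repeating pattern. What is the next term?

Positions follow the repeating pattern AAABBB; grouping by letter gives 2 tracks.
Stream A: 23, 23, 23, 23, 23, 23. Always 23.
Stream B: 39, -39, 39, -39, 39, -39. Alternating ±39.
Position 13 falls in stream A as its term 7, giving 23.

23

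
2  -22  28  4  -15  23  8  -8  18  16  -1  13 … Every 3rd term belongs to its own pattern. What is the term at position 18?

3

The terms cycle through 3 interleaved subsequences.
Stream A: 2, 4, 8, 16 (successive powers of 2).
Stream B: -22, -15, -8, -1 (linear: a_n = -29 + 7·n).
Stream C: 28, 23, 18, 13 (arithmetic, step −5).
Position 18 → stream C, term 6 = 3.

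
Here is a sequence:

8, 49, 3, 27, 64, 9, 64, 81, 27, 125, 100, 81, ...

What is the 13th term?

216

Read the sequence 3 terms at a time; column i is its own pattern.
Stream A: 8, 27, 64, 125 (perfect cubes starting at 2³).
Stream B: 49, 64, 81, 100 (the squares 7², 8², 9², …).
Stream C: 3, 9, 27, 81 (geometric with ratio 3).
Position 13 → stream A, term 5 = 216.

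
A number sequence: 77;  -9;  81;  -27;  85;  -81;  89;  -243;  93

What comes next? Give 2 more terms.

Positions 1, 3, 5, … form one subsequence and positions 2, 4, 6, … form another.
Track A: 77, 81, 85, 89, 93 — adding 4 each time.
Track B: -9, -27, -81, -243 — geometric, ×3 each step.
Position 10 falls in track B as its term 5, giving -729.
Term 11 comes from track A (its 6th entry): 97.

-729, 97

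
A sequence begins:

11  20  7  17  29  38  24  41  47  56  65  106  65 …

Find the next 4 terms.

Positions follow the repeating pattern AABB; grouping by letter gives 2 tracks.
Track A is 11, 20, 29, 38, 47, 56, 65, which is arithmetic with common difference +9.
Track B is 7, 17, 24, 41, 65, 106, which is Fibonacci-style (each term is the sum of the two before it).
Position 14 → track A, term 8 = 74.
The 15th slot belongs to track B; its 7th term is 171.
The 16th slot belongs to track B; its 8th term is 277.
Position 17 falls in track A as its term 9, giving 83.

74, 171, 277, 83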